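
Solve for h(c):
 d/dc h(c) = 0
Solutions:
 h(c) = C1


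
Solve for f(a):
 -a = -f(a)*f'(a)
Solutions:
 f(a) = -sqrt(C1 + a^2)
 f(a) = sqrt(C1 + a^2)


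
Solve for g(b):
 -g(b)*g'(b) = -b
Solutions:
 g(b) = -sqrt(C1 + b^2)
 g(b) = sqrt(C1 + b^2)


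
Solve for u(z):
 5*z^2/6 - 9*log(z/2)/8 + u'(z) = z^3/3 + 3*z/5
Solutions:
 u(z) = C1 + z^4/12 - 5*z^3/18 + 3*z^2/10 + 9*z*log(z)/8 - 9*z/8 - 9*z*log(2)/8


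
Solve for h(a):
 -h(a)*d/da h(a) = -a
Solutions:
 h(a) = -sqrt(C1 + a^2)
 h(a) = sqrt(C1 + a^2)


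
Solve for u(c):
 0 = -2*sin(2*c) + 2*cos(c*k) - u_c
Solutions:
 u(c) = C1 + cos(2*c) + 2*sin(c*k)/k


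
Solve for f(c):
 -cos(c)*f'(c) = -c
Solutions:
 f(c) = C1 + Integral(c/cos(c), c)


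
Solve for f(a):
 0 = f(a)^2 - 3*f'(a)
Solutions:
 f(a) = -3/(C1 + a)


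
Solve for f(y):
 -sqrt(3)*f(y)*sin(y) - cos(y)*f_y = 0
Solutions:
 f(y) = C1*cos(y)^(sqrt(3))


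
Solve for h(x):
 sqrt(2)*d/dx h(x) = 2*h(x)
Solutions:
 h(x) = C1*exp(sqrt(2)*x)


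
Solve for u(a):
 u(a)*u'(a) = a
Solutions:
 u(a) = -sqrt(C1 + a^2)
 u(a) = sqrt(C1 + a^2)


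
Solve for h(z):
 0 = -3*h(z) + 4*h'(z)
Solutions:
 h(z) = C1*exp(3*z/4)


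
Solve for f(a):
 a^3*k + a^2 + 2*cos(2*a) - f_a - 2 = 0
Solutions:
 f(a) = C1 + a^4*k/4 + a^3/3 - 2*a + 2*sin(a)*cos(a)


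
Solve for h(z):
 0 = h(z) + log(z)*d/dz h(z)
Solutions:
 h(z) = C1*exp(-li(z))


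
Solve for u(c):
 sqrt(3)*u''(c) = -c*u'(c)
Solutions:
 u(c) = C1 + C2*erf(sqrt(2)*3^(3/4)*c/6)


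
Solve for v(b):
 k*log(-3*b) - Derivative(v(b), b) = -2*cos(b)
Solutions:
 v(b) = C1 + b*k*(log(-b) - 1) + b*k*log(3) + 2*sin(b)


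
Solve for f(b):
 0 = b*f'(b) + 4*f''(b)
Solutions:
 f(b) = C1 + C2*erf(sqrt(2)*b/4)


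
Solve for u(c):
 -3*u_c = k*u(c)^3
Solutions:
 u(c) = -sqrt(6)*sqrt(-1/(C1 - c*k))/2
 u(c) = sqrt(6)*sqrt(-1/(C1 - c*k))/2


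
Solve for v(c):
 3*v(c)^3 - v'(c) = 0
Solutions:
 v(c) = -sqrt(2)*sqrt(-1/(C1 + 3*c))/2
 v(c) = sqrt(2)*sqrt(-1/(C1 + 3*c))/2


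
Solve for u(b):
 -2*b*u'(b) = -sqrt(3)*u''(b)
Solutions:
 u(b) = C1 + C2*erfi(3^(3/4)*b/3)


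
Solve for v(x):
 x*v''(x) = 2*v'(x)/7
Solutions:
 v(x) = C1 + C2*x^(9/7)


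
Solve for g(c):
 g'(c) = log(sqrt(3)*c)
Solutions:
 g(c) = C1 + c*log(c) - c + c*log(3)/2


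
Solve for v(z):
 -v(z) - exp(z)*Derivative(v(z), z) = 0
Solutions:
 v(z) = C1*exp(exp(-z))


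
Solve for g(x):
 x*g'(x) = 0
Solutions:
 g(x) = C1


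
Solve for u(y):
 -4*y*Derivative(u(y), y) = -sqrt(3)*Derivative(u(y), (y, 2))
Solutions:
 u(y) = C1 + C2*erfi(sqrt(2)*3^(3/4)*y/3)


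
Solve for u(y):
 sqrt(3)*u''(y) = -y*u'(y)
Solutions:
 u(y) = C1 + C2*erf(sqrt(2)*3^(3/4)*y/6)


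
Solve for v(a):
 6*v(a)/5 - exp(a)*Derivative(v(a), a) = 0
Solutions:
 v(a) = C1*exp(-6*exp(-a)/5)


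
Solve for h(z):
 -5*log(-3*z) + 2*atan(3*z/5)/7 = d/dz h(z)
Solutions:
 h(z) = C1 - 5*z*log(-z) + 2*z*atan(3*z/5)/7 - 5*z*log(3) + 5*z - 5*log(9*z^2 + 25)/21


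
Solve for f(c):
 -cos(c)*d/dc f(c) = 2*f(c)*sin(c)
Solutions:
 f(c) = C1*cos(c)^2


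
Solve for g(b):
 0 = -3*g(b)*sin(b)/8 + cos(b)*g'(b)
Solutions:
 g(b) = C1/cos(b)^(3/8)


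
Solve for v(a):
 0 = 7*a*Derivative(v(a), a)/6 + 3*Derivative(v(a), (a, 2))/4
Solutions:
 v(a) = C1 + C2*erf(sqrt(7)*a/3)


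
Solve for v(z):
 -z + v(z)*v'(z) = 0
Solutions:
 v(z) = -sqrt(C1 + z^2)
 v(z) = sqrt(C1 + z^2)


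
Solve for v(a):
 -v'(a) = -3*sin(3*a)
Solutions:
 v(a) = C1 - cos(3*a)


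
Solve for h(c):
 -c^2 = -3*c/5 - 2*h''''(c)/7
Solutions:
 h(c) = C1 + C2*c + C3*c^2 + C4*c^3 + 7*c^6/720 - 7*c^5/400


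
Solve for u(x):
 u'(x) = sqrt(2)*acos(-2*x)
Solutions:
 u(x) = C1 + sqrt(2)*(x*acos(-2*x) + sqrt(1 - 4*x^2)/2)


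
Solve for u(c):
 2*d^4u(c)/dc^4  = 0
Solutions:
 u(c) = C1 + C2*c + C3*c^2 + C4*c^3


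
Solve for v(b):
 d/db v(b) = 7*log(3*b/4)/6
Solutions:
 v(b) = C1 + 7*b*log(b)/6 - 7*b*log(2)/3 - 7*b/6 + 7*b*log(3)/6


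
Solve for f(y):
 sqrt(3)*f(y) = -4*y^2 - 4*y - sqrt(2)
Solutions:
 f(y) = -4*sqrt(3)*y^2/3 - 4*sqrt(3)*y/3 - sqrt(6)/3


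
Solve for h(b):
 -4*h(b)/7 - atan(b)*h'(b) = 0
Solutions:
 h(b) = C1*exp(-4*Integral(1/atan(b), b)/7)


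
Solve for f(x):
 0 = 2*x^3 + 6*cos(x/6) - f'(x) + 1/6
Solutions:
 f(x) = C1 + x^4/2 + x/6 + 36*sin(x/6)


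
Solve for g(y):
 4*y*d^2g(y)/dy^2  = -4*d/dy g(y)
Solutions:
 g(y) = C1 + C2*log(y)


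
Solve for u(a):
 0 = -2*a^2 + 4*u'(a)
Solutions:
 u(a) = C1 + a^3/6


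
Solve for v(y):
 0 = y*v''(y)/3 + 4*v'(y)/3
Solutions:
 v(y) = C1 + C2/y^3


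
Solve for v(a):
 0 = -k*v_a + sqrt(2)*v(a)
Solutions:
 v(a) = C1*exp(sqrt(2)*a/k)


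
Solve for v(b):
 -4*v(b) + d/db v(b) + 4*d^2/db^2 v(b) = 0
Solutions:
 v(b) = C1*exp(b*(-1 + sqrt(65))/8) + C2*exp(-b*(1 + sqrt(65))/8)


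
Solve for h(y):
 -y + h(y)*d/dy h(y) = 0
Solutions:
 h(y) = -sqrt(C1 + y^2)
 h(y) = sqrt(C1 + y^2)


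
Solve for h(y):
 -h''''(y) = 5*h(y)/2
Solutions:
 h(y) = (C1*sin(10^(1/4)*y/2) + C2*cos(10^(1/4)*y/2))*exp(-10^(1/4)*y/2) + (C3*sin(10^(1/4)*y/2) + C4*cos(10^(1/4)*y/2))*exp(10^(1/4)*y/2)


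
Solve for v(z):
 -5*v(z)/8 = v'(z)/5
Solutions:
 v(z) = C1*exp(-25*z/8)


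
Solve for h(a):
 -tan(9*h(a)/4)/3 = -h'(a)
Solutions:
 h(a) = -4*asin(C1*exp(3*a/4))/9 + 4*pi/9
 h(a) = 4*asin(C1*exp(3*a/4))/9


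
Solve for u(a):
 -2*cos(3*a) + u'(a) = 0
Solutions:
 u(a) = C1 + 2*sin(3*a)/3


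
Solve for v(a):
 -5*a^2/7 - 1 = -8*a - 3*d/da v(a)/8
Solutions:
 v(a) = C1 + 40*a^3/63 - 32*a^2/3 + 8*a/3


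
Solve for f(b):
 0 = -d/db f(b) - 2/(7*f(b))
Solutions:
 f(b) = -sqrt(C1 - 28*b)/7
 f(b) = sqrt(C1 - 28*b)/7


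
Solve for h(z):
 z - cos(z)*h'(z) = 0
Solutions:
 h(z) = C1 + Integral(z/cos(z), z)


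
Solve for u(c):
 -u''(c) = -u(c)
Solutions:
 u(c) = C1*exp(-c) + C2*exp(c)


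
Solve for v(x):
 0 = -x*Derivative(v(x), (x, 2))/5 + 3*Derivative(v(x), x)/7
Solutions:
 v(x) = C1 + C2*x^(22/7)


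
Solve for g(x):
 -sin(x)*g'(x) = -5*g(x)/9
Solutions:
 g(x) = C1*(cos(x) - 1)^(5/18)/(cos(x) + 1)^(5/18)


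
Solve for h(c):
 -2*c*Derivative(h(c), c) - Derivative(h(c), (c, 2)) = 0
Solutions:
 h(c) = C1 + C2*erf(c)


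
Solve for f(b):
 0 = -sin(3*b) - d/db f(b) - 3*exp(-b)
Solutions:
 f(b) = C1 + cos(3*b)/3 + 3*exp(-b)


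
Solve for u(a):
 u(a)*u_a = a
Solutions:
 u(a) = -sqrt(C1 + a^2)
 u(a) = sqrt(C1 + a^2)


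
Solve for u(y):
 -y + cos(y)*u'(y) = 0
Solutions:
 u(y) = C1 + Integral(y/cos(y), y)


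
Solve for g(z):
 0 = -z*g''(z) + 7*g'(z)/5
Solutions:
 g(z) = C1 + C2*z^(12/5)


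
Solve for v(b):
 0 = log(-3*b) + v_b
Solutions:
 v(b) = C1 - b*log(-b) + b*(1 - log(3))


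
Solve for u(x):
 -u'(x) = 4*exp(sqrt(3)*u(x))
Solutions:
 u(x) = sqrt(3)*(2*log(1/(C1 + 4*x)) - log(3))/6


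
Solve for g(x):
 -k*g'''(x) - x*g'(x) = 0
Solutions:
 g(x) = C1 + Integral(C2*airyai(x*(-1/k)^(1/3)) + C3*airybi(x*(-1/k)^(1/3)), x)


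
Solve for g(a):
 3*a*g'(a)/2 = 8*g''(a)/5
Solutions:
 g(a) = C1 + C2*erfi(sqrt(30)*a/8)


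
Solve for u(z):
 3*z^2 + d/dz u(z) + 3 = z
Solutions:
 u(z) = C1 - z^3 + z^2/2 - 3*z


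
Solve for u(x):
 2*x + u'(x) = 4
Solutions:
 u(x) = C1 - x^2 + 4*x


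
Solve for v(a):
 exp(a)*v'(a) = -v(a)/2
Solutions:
 v(a) = C1*exp(exp(-a)/2)


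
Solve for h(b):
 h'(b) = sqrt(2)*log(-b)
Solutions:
 h(b) = C1 + sqrt(2)*b*log(-b) - sqrt(2)*b


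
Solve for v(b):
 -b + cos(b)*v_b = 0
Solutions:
 v(b) = C1 + Integral(b/cos(b), b)


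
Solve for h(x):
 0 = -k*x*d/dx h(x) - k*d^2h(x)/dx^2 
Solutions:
 h(x) = C1 + C2*erf(sqrt(2)*x/2)


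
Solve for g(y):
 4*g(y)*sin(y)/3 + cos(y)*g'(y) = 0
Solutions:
 g(y) = C1*cos(y)^(4/3)


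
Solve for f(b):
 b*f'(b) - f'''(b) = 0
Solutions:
 f(b) = C1 + Integral(C2*airyai(b) + C3*airybi(b), b)


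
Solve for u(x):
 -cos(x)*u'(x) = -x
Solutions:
 u(x) = C1 + Integral(x/cos(x), x)


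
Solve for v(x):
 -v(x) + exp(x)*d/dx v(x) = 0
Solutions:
 v(x) = C1*exp(-exp(-x))


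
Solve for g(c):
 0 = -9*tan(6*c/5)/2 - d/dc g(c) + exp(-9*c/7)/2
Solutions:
 g(c) = C1 - 15*log(tan(6*c/5)^2 + 1)/8 - 7*exp(-9*c/7)/18


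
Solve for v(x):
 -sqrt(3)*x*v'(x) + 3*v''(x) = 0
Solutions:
 v(x) = C1 + C2*erfi(sqrt(2)*3^(3/4)*x/6)


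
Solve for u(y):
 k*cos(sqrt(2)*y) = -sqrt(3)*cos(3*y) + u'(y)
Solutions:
 u(y) = C1 + sqrt(2)*k*sin(sqrt(2)*y)/2 + sqrt(3)*sin(3*y)/3


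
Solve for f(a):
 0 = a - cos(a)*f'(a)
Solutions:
 f(a) = C1 + Integral(a/cos(a), a)


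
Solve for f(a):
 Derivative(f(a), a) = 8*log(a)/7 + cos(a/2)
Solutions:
 f(a) = C1 + 8*a*log(a)/7 - 8*a/7 + 2*sin(a/2)


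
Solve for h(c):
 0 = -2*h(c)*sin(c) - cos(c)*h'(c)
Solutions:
 h(c) = C1*cos(c)^2


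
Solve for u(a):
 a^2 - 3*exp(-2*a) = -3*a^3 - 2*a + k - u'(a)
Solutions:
 u(a) = C1 - 3*a^4/4 - a^3/3 - a^2 + a*k - 3*exp(-2*a)/2


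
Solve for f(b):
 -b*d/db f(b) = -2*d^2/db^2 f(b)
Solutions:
 f(b) = C1 + C2*erfi(b/2)


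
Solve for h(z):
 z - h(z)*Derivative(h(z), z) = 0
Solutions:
 h(z) = -sqrt(C1 + z^2)
 h(z) = sqrt(C1 + z^2)


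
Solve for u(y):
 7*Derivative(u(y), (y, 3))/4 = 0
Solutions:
 u(y) = C1 + C2*y + C3*y^2


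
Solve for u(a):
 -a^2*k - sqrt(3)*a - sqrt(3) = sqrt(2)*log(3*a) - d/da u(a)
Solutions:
 u(a) = C1 + a^3*k/3 + sqrt(3)*a^2/2 + sqrt(2)*a*log(a) - sqrt(2)*a + sqrt(2)*a*log(3) + sqrt(3)*a


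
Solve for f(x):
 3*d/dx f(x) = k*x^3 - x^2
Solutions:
 f(x) = C1 + k*x^4/12 - x^3/9


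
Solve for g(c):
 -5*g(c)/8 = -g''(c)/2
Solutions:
 g(c) = C1*exp(-sqrt(5)*c/2) + C2*exp(sqrt(5)*c/2)


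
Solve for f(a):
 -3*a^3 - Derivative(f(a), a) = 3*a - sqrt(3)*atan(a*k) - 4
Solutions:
 f(a) = C1 - 3*a^4/4 - 3*a^2/2 + 4*a + sqrt(3)*Piecewise((a*atan(a*k) - log(a^2*k^2 + 1)/(2*k), Ne(k, 0)), (0, True))


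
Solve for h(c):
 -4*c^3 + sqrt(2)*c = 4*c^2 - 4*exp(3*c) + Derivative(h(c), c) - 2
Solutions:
 h(c) = C1 - c^4 - 4*c^3/3 + sqrt(2)*c^2/2 + 2*c + 4*exp(3*c)/3


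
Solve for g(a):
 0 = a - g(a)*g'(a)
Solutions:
 g(a) = -sqrt(C1 + a^2)
 g(a) = sqrt(C1 + a^2)


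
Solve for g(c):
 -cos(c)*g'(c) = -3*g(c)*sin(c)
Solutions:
 g(c) = C1/cos(c)^3


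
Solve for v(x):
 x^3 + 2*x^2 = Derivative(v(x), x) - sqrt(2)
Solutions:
 v(x) = C1 + x^4/4 + 2*x^3/3 + sqrt(2)*x


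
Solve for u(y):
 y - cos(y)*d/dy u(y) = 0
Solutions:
 u(y) = C1 + Integral(y/cos(y), y)


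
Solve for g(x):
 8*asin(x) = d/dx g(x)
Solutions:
 g(x) = C1 + 8*x*asin(x) + 8*sqrt(1 - x^2)


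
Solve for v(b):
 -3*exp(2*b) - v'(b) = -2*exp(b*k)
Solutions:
 v(b) = C1 - 3*exp(2*b)/2 + 2*exp(b*k)/k


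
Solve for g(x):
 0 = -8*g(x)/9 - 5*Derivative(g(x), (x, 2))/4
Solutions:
 g(x) = C1*sin(4*sqrt(10)*x/15) + C2*cos(4*sqrt(10)*x/15)


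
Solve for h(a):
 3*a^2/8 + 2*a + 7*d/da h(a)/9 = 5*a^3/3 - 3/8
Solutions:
 h(a) = C1 + 15*a^4/28 - 9*a^3/56 - 9*a^2/7 - 27*a/56


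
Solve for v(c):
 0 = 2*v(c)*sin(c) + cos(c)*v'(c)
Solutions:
 v(c) = C1*cos(c)^2


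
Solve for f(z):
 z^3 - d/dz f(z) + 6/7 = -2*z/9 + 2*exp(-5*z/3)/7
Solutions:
 f(z) = C1 + z^4/4 + z^2/9 + 6*z/7 + 6*exp(-5*z/3)/35


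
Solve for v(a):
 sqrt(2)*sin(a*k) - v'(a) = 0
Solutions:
 v(a) = C1 - sqrt(2)*cos(a*k)/k


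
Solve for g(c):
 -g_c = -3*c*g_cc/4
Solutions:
 g(c) = C1 + C2*c^(7/3)


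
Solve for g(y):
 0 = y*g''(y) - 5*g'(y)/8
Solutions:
 g(y) = C1 + C2*y^(13/8)


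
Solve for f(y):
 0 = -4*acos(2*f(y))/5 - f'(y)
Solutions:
 Integral(1/acos(2*_y), (_y, f(y))) = C1 - 4*y/5


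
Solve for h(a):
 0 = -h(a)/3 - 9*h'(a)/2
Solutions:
 h(a) = C1*exp(-2*a/27)


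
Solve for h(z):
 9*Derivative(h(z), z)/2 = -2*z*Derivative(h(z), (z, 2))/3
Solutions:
 h(z) = C1 + C2/z^(23/4)


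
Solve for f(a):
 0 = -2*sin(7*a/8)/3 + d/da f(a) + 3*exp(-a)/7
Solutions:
 f(a) = C1 - 16*cos(7*a/8)/21 + 3*exp(-a)/7


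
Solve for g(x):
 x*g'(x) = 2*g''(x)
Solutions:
 g(x) = C1 + C2*erfi(x/2)


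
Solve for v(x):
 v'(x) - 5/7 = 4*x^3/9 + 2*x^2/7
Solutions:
 v(x) = C1 + x^4/9 + 2*x^3/21 + 5*x/7


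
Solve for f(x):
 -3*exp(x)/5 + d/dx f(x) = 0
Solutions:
 f(x) = C1 + 3*exp(x)/5


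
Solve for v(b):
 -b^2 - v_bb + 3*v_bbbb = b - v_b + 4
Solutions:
 v(b) = C1 + C2*exp(2^(1/3)*b*(2/(sqrt(77) + 9)^(1/3) + 2^(1/3)*(sqrt(77) + 9)^(1/3))/12)*sin(2^(1/3)*sqrt(3)*b*(-2^(1/3)*(sqrt(77) + 9)^(1/3) + 2/(sqrt(77) + 9)^(1/3))/12) + C3*exp(2^(1/3)*b*(2/(sqrt(77) + 9)^(1/3) + 2^(1/3)*(sqrt(77) + 9)^(1/3))/12)*cos(2^(1/3)*sqrt(3)*b*(-2^(1/3)*(sqrt(77) + 9)^(1/3) + 2/(sqrt(77) + 9)^(1/3))/12) + C4*exp(-2^(1/3)*b*(2/(sqrt(77) + 9)^(1/3) + 2^(1/3)*(sqrt(77) + 9)^(1/3))/6) + b^3/3 + 3*b^2/2 + 7*b


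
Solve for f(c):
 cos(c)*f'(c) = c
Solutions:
 f(c) = C1 + Integral(c/cos(c), c)


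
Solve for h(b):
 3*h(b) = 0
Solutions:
 h(b) = 0


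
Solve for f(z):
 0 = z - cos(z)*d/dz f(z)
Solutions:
 f(z) = C1 + Integral(z/cos(z), z)


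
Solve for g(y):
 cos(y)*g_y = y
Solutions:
 g(y) = C1 + Integral(y/cos(y), y)


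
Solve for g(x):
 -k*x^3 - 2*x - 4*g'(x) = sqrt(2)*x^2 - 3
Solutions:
 g(x) = C1 - k*x^4/16 - sqrt(2)*x^3/12 - x^2/4 + 3*x/4


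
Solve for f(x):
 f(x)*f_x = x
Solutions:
 f(x) = -sqrt(C1 + x^2)
 f(x) = sqrt(C1 + x^2)


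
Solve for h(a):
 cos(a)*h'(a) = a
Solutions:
 h(a) = C1 + Integral(a/cos(a), a)


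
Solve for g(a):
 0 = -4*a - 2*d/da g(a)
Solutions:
 g(a) = C1 - a^2


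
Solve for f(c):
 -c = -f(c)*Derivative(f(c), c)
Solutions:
 f(c) = -sqrt(C1 + c^2)
 f(c) = sqrt(C1 + c^2)


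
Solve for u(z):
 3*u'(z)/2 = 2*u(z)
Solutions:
 u(z) = C1*exp(4*z/3)


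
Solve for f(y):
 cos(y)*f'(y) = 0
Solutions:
 f(y) = C1


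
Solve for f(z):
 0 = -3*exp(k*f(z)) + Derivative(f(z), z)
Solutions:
 f(z) = Piecewise((log(-1/(C1*k + 3*k*z))/k, Ne(k, 0)), (nan, True))
 f(z) = Piecewise((C1 + 3*z, Eq(k, 0)), (nan, True))


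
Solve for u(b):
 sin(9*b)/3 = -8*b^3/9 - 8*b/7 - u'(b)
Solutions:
 u(b) = C1 - 2*b^4/9 - 4*b^2/7 + cos(9*b)/27


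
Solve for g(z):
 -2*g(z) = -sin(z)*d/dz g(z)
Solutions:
 g(z) = C1*(cos(z) - 1)/(cos(z) + 1)


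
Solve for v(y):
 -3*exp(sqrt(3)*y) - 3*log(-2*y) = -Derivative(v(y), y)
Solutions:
 v(y) = C1 + 3*y*log(-y) + 3*y*(-1 + log(2)) + sqrt(3)*exp(sqrt(3)*y)


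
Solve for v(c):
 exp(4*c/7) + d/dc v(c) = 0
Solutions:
 v(c) = C1 - 7*exp(4*c/7)/4


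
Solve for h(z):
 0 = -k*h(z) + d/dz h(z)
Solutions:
 h(z) = C1*exp(k*z)


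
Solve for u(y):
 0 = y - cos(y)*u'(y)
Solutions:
 u(y) = C1 + Integral(y/cos(y), y)


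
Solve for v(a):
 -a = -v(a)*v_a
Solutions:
 v(a) = -sqrt(C1 + a^2)
 v(a) = sqrt(C1 + a^2)


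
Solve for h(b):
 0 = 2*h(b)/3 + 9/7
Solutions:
 h(b) = -27/14


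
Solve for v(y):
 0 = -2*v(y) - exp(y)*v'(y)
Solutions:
 v(y) = C1*exp(2*exp(-y))


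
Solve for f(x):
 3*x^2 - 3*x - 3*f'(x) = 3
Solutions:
 f(x) = C1 + x^3/3 - x^2/2 - x


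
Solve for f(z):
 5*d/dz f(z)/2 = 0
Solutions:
 f(z) = C1


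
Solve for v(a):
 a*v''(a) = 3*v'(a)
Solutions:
 v(a) = C1 + C2*a^4


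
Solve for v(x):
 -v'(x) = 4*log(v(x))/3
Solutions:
 li(v(x)) = C1 - 4*x/3


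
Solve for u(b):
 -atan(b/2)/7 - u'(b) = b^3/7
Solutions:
 u(b) = C1 - b^4/28 - b*atan(b/2)/7 + log(b^2 + 4)/7


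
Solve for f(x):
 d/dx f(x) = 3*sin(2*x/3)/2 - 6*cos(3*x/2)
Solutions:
 f(x) = C1 - 4*sin(3*x/2) - 9*cos(2*x/3)/4


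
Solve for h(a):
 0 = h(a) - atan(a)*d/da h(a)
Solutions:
 h(a) = C1*exp(Integral(1/atan(a), a))


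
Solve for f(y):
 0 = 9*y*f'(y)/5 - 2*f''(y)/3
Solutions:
 f(y) = C1 + C2*erfi(3*sqrt(15)*y/10)


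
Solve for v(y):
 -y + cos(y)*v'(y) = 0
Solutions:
 v(y) = C1 + Integral(y/cos(y), y)


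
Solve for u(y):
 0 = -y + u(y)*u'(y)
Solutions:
 u(y) = -sqrt(C1 + y^2)
 u(y) = sqrt(C1 + y^2)


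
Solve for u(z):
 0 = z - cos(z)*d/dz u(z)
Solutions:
 u(z) = C1 + Integral(z/cos(z), z)


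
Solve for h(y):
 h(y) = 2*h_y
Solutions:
 h(y) = C1*exp(y/2)


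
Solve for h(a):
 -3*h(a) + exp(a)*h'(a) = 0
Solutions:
 h(a) = C1*exp(-3*exp(-a))


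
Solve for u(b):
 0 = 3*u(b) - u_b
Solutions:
 u(b) = C1*exp(3*b)


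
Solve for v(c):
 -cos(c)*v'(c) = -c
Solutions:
 v(c) = C1 + Integral(c/cos(c), c)


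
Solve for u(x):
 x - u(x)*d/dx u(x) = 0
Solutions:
 u(x) = -sqrt(C1 + x^2)
 u(x) = sqrt(C1 + x^2)


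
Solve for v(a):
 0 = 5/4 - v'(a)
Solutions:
 v(a) = C1 + 5*a/4


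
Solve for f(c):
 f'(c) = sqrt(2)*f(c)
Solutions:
 f(c) = C1*exp(sqrt(2)*c)


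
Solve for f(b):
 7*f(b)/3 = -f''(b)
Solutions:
 f(b) = C1*sin(sqrt(21)*b/3) + C2*cos(sqrt(21)*b/3)


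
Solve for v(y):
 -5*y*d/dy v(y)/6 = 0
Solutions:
 v(y) = C1


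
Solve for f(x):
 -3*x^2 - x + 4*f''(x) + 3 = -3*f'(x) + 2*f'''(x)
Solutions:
 f(x) = C1 + C2*exp(x*(1 - sqrt(10)/2)) + C3*exp(x*(1 + sqrt(10)/2)) + x^3/3 - 7*x^2/6 + 31*x/9


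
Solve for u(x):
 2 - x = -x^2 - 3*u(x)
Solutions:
 u(x) = -x^2/3 + x/3 - 2/3


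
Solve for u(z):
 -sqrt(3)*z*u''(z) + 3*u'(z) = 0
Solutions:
 u(z) = C1 + C2*z^(1 + sqrt(3))


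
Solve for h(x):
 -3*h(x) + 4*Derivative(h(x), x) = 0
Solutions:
 h(x) = C1*exp(3*x/4)


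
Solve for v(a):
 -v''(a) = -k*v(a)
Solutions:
 v(a) = C1*exp(-a*sqrt(k)) + C2*exp(a*sqrt(k))


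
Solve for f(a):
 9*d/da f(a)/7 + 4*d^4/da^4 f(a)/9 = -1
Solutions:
 f(a) = C1 + C4*exp(-3*294^(1/3)*a/14) - 7*a/9 + (C2*sin(3*3^(5/6)*98^(1/3)*a/28) + C3*cos(3*3^(5/6)*98^(1/3)*a/28))*exp(3*294^(1/3)*a/28)


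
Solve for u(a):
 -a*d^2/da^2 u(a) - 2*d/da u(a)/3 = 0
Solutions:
 u(a) = C1 + C2*a^(1/3)


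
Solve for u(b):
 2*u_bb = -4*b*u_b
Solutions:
 u(b) = C1 + C2*erf(b)


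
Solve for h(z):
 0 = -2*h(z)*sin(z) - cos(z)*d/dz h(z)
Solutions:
 h(z) = C1*cos(z)^2


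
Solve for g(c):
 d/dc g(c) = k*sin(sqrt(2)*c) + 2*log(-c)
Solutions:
 g(c) = C1 + 2*c*log(-c) - 2*c - sqrt(2)*k*cos(sqrt(2)*c)/2


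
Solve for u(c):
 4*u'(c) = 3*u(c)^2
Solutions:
 u(c) = -4/(C1 + 3*c)


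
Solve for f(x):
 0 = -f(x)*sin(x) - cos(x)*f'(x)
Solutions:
 f(x) = C1*cos(x)


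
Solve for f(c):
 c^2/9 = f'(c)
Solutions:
 f(c) = C1 + c^3/27


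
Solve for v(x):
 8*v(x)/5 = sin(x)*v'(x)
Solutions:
 v(x) = C1*(cos(x) - 1)^(4/5)/(cos(x) + 1)^(4/5)


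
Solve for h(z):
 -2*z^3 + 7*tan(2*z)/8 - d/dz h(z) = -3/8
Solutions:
 h(z) = C1 - z^4/2 + 3*z/8 - 7*log(cos(2*z))/16


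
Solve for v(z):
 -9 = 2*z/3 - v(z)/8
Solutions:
 v(z) = 16*z/3 + 72


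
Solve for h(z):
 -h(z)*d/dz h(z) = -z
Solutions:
 h(z) = -sqrt(C1 + z^2)
 h(z) = sqrt(C1 + z^2)


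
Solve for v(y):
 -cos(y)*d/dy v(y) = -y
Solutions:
 v(y) = C1 + Integral(y/cos(y), y)


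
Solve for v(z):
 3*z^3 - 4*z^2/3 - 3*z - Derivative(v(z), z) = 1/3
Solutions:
 v(z) = C1 + 3*z^4/4 - 4*z^3/9 - 3*z^2/2 - z/3


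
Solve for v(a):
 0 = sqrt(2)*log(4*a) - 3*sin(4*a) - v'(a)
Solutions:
 v(a) = C1 + sqrt(2)*a*(log(a) - 1) + 2*sqrt(2)*a*log(2) + 3*cos(4*a)/4


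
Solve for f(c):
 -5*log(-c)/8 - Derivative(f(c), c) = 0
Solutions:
 f(c) = C1 - 5*c*log(-c)/8 + 5*c/8


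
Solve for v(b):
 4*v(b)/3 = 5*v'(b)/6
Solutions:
 v(b) = C1*exp(8*b/5)


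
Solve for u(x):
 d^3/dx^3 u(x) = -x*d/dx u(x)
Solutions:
 u(x) = C1 + Integral(C2*airyai(-x) + C3*airybi(-x), x)


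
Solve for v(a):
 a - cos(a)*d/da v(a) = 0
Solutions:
 v(a) = C1 + Integral(a/cos(a), a)


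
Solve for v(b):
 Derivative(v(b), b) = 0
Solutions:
 v(b) = C1


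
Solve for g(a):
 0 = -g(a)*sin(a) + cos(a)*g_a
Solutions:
 g(a) = C1/cos(a)


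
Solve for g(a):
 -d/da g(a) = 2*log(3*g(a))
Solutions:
 Integral(1/(log(_y) + log(3)), (_y, g(a)))/2 = C1 - a


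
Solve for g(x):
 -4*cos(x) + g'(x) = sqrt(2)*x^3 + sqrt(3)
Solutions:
 g(x) = C1 + sqrt(2)*x^4/4 + sqrt(3)*x + 4*sin(x)


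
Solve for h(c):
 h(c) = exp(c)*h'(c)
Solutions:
 h(c) = C1*exp(-exp(-c))


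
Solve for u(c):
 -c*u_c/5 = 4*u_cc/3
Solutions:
 u(c) = C1 + C2*erf(sqrt(30)*c/20)


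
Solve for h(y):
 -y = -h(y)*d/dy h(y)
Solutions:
 h(y) = -sqrt(C1 + y^2)
 h(y) = sqrt(C1 + y^2)


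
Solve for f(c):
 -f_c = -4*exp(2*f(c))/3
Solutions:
 f(c) = log(-1/(C1 + 4*c))/2 - log(2) + log(6)/2
 f(c) = log(-sqrt(-1/(C1 + 4*c))) - log(2) + log(6)/2


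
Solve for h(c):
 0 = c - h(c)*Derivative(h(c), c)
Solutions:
 h(c) = -sqrt(C1 + c^2)
 h(c) = sqrt(C1 + c^2)


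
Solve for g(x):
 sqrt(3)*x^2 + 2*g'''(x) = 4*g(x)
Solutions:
 g(x) = C3*exp(2^(1/3)*x) + sqrt(3)*x^2/4 + (C1*sin(2^(1/3)*sqrt(3)*x/2) + C2*cos(2^(1/3)*sqrt(3)*x/2))*exp(-2^(1/3)*x/2)


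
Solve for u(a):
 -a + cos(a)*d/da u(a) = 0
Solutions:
 u(a) = C1 + Integral(a/cos(a), a)


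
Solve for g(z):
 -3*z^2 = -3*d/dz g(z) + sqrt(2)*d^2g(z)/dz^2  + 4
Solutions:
 g(z) = C1 + C2*exp(3*sqrt(2)*z/2) + z^3/3 + sqrt(2)*z^2/3 + 16*z/9


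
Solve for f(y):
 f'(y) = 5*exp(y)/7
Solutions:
 f(y) = C1 + 5*exp(y)/7


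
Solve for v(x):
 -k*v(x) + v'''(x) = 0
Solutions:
 v(x) = C1*exp(k^(1/3)*x) + C2*exp(k^(1/3)*x*(-1 + sqrt(3)*I)/2) + C3*exp(-k^(1/3)*x*(1 + sqrt(3)*I)/2)


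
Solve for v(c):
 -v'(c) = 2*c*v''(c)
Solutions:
 v(c) = C1 + C2*sqrt(c)


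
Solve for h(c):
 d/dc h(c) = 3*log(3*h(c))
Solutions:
 -Integral(1/(log(_y) + log(3)), (_y, h(c)))/3 = C1 - c


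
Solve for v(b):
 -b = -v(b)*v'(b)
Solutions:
 v(b) = -sqrt(C1 + b^2)
 v(b) = sqrt(C1 + b^2)


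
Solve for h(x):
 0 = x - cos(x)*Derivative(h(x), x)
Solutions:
 h(x) = C1 + Integral(x/cos(x), x)


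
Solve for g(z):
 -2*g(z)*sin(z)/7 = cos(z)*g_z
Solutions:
 g(z) = C1*cos(z)^(2/7)


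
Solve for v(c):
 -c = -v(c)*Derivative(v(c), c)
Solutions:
 v(c) = -sqrt(C1 + c^2)
 v(c) = sqrt(C1 + c^2)


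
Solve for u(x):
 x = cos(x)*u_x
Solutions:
 u(x) = C1 + Integral(x/cos(x), x)


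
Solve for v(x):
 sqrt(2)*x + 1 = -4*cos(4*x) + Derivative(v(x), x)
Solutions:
 v(x) = C1 + sqrt(2)*x^2/2 + x + sin(4*x)


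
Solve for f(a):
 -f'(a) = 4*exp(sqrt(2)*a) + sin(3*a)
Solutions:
 f(a) = C1 - 2*sqrt(2)*exp(sqrt(2)*a) + cos(3*a)/3


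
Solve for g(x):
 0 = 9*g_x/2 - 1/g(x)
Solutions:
 g(x) = -sqrt(C1 + 4*x)/3
 g(x) = sqrt(C1 + 4*x)/3


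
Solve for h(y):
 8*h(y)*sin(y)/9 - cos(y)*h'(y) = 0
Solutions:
 h(y) = C1/cos(y)^(8/9)


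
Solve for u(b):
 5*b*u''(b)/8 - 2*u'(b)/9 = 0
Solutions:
 u(b) = C1 + C2*b^(61/45)


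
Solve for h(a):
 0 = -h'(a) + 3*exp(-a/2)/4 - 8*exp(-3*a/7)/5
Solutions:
 h(a) = C1 - 3*exp(-a/2)/2 + 56*exp(-3*a/7)/15


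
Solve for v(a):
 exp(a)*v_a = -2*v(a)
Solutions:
 v(a) = C1*exp(2*exp(-a))


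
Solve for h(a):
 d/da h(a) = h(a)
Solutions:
 h(a) = C1*exp(a)


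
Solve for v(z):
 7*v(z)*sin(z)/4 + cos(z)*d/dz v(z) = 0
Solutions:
 v(z) = C1*cos(z)^(7/4)


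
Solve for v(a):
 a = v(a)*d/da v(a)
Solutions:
 v(a) = -sqrt(C1 + a^2)
 v(a) = sqrt(C1 + a^2)


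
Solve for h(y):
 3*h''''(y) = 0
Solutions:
 h(y) = C1 + C2*y + C3*y^2 + C4*y^3


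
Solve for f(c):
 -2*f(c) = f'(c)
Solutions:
 f(c) = C1*exp(-2*c)


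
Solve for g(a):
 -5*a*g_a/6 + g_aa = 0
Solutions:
 g(a) = C1 + C2*erfi(sqrt(15)*a/6)


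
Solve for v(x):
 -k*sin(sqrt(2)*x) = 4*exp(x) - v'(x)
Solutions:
 v(x) = C1 - sqrt(2)*k*cos(sqrt(2)*x)/2 + 4*exp(x)


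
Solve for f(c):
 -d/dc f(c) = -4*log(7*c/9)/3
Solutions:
 f(c) = C1 + 4*c*log(c)/3 - 8*c*log(3)/3 - 4*c/3 + 4*c*log(7)/3


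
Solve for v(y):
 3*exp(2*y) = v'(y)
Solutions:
 v(y) = C1 + 3*exp(2*y)/2


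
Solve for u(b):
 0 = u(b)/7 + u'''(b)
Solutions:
 u(b) = C3*exp(-7^(2/3)*b/7) + (C1*sin(sqrt(3)*7^(2/3)*b/14) + C2*cos(sqrt(3)*7^(2/3)*b/14))*exp(7^(2/3)*b/14)


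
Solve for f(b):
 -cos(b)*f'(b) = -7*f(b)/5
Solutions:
 f(b) = C1*(sin(b) + 1)^(7/10)/(sin(b) - 1)^(7/10)


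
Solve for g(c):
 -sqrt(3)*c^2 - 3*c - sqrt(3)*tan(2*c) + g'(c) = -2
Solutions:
 g(c) = C1 + sqrt(3)*c^3/3 + 3*c^2/2 - 2*c - sqrt(3)*log(cos(2*c))/2


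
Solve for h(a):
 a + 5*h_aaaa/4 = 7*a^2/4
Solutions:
 h(a) = C1 + C2*a + C3*a^2 + C4*a^3 + 7*a^6/1800 - a^5/150


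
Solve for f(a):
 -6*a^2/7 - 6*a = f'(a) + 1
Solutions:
 f(a) = C1 - 2*a^3/7 - 3*a^2 - a


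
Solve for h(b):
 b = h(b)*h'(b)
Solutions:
 h(b) = -sqrt(C1 + b^2)
 h(b) = sqrt(C1 + b^2)


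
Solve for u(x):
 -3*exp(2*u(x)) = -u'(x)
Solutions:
 u(x) = log(-sqrt(-1/(C1 + 3*x))) - log(2)/2
 u(x) = log(-1/(C1 + 3*x))/2 - log(2)/2


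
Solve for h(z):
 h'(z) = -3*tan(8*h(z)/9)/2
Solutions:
 h(z) = -9*asin(C1*exp(-4*z/3))/8 + 9*pi/8
 h(z) = 9*asin(C1*exp(-4*z/3))/8


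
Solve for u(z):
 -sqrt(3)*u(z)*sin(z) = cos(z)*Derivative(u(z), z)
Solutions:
 u(z) = C1*cos(z)^(sqrt(3))


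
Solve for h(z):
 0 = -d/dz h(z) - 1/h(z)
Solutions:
 h(z) = -sqrt(C1 - 2*z)
 h(z) = sqrt(C1 - 2*z)


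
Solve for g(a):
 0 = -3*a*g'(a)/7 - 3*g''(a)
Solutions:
 g(a) = C1 + C2*erf(sqrt(14)*a/14)


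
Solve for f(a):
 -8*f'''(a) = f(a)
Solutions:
 f(a) = C3*exp(-a/2) + (C1*sin(sqrt(3)*a/4) + C2*cos(sqrt(3)*a/4))*exp(a/4)


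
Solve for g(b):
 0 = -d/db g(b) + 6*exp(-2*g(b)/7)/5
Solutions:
 g(b) = 7*log(-sqrt(C1 + 6*b)) - 7*log(35) + 7*log(70)/2
 g(b) = 7*log(C1 + 6*b)/2 - 7*log(35) + 7*log(70)/2


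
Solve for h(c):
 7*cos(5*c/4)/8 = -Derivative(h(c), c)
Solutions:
 h(c) = C1 - 7*sin(5*c/4)/10


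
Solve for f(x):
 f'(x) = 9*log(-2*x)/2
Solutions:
 f(x) = C1 + 9*x*log(-x)/2 + 9*x*(-1 + log(2))/2


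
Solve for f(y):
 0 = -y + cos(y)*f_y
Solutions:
 f(y) = C1 + Integral(y/cos(y), y)


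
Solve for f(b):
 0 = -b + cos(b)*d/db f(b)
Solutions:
 f(b) = C1 + Integral(b/cos(b), b)


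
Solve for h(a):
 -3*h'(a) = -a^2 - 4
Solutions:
 h(a) = C1 + a^3/9 + 4*a/3


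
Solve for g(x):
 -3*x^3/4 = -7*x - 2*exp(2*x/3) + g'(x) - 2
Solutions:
 g(x) = C1 - 3*x^4/16 + 7*x^2/2 + 2*x + 3*exp(2*x/3)


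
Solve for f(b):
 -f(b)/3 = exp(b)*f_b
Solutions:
 f(b) = C1*exp(exp(-b)/3)


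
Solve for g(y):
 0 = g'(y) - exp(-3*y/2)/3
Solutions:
 g(y) = C1 - 2*exp(-3*y/2)/9


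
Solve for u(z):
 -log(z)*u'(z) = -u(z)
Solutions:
 u(z) = C1*exp(li(z))


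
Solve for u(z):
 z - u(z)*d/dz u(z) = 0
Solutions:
 u(z) = -sqrt(C1 + z^2)
 u(z) = sqrt(C1 + z^2)


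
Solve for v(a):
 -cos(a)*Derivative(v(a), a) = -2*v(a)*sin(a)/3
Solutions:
 v(a) = C1/cos(a)^(2/3)


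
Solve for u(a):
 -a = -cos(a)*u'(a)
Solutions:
 u(a) = C1 + Integral(a/cos(a), a)


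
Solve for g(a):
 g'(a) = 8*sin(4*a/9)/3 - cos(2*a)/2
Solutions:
 g(a) = C1 - sin(2*a)/4 - 6*cos(4*a/9)


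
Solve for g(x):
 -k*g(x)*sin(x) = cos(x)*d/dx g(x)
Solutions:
 g(x) = C1*exp(k*log(cos(x)))


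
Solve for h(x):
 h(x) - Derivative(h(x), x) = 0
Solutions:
 h(x) = C1*exp(x)


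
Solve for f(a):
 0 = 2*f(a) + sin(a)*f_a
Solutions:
 f(a) = C1*(cos(a) + 1)/(cos(a) - 1)


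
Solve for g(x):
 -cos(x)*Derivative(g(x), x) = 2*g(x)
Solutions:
 g(x) = C1*(sin(x) - 1)/(sin(x) + 1)


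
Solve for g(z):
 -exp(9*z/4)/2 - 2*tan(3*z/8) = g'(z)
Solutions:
 g(z) = C1 - 2*exp(9*z/4)/9 + 16*log(cos(3*z/8))/3


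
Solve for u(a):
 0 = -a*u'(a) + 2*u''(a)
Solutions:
 u(a) = C1 + C2*erfi(a/2)


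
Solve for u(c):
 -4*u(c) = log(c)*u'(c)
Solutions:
 u(c) = C1*exp(-4*li(c))


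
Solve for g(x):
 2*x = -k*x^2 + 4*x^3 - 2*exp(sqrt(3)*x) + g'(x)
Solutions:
 g(x) = C1 + k*x^3/3 - x^4 + x^2 + 2*sqrt(3)*exp(sqrt(3)*x)/3


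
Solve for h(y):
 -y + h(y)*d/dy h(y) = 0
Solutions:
 h(y) = -sqrt(C1 + y^2)
 h(y) = sqrt(C1 + y^2)


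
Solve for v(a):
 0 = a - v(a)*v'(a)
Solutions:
 v(a) = -sqrt(C1 + a^2)
 v(a) = sqrt(C1 + a^2)


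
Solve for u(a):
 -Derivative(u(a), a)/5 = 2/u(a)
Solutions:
 u(a) = -sqrt(C1 - 20*a)
 u(a) = sqrt(C1 - 20*a)


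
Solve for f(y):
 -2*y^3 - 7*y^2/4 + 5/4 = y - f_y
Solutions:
 f(y) = C1 + y^4/2 + 7*y^3/12 + y^2/2 - 5*y/4


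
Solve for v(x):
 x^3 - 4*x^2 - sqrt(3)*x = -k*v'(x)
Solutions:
 v(x) = C1 - x^4/(4*k) + 4*x^3/(3*k) + sqrt(3)*x^2/(2*k)


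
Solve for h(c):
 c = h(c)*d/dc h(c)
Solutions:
 h(c) = -sqrt(C1 + c^2)
 h(c) = sqrt(C1 + c^2)


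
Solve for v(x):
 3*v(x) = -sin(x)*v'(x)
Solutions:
 v(x) = C1*(cos(x) + 1)^(3/2)/(cos(x) - 1)^(3/2)


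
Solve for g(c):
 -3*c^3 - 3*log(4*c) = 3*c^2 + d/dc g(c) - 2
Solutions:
 g(c) = C1 - 3*c^4/4 - c^3 - 3*c*log(c) - c*log(64) + 5*c


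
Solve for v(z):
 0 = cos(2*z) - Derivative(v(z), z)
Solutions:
 v(z) = C1 + sin(2*z)/2


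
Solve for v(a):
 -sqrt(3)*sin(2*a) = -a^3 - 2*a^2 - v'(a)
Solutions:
 v(a) = C1 - a^4/4 - 2*a^3/3 - sqrt(3)*cos(2*a)/2


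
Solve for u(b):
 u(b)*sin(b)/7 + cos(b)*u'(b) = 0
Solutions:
 u(b) = C1*cos(b)^(1/7)


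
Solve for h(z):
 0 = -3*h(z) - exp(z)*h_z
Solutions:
 h(z) = C1*exp(3*exp(-z))


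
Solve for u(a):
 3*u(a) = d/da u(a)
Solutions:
 u(a) = C1*exp(3*a)


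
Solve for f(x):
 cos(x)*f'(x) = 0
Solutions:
 f(x) = C1


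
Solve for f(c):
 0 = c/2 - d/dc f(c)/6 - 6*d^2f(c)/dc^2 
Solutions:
 f(c) = C1 + C2*exp(-c/36) + 3*c^2/2 - 108*c


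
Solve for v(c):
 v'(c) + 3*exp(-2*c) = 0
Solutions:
 v(c) = C1 + 3*exp(-2*c)/2


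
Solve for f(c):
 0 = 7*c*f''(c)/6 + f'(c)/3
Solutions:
 f(c) = C1 + C2*c^(5/7)


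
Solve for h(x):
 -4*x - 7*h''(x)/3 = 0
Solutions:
 h(x) = C1 + C2*x - 2*x^3/7


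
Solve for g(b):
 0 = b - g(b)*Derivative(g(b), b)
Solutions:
 g(b) = -sqrt(C1 + b^2)
 g(b) = sqrt(C1 + b^2)


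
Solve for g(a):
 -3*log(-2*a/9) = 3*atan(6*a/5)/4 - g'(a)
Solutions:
 g(a) = C1 + 3*a*log(-a) + 3*a*atan(6*a/5)/4 - 6*a*log(3) - 3*a + 3*a*log(2) - 5*log(36*a^2 + 25)/16


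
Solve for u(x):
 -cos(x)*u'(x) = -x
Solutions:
 u(x) = C1 + Integral(x/cos(x), x)


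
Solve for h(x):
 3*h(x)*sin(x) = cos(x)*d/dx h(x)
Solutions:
 h(x) = C1/cos(x)^3


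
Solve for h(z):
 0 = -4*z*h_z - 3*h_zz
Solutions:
 h(z) = C1 + C2*erf(sqrt(6)*z/3)


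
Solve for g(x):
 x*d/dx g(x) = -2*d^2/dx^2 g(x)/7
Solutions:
 g(x) = C1 + C2*erf(sqrt(7)*x/2)


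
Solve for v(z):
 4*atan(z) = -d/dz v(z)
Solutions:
 v(z) = C1 - 4*z*atan(z) + 2*log(z^2 + 1)


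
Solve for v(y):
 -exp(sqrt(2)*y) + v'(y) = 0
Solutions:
 v(y) = C1 + sqrt(2)*exp(sqrt(2)*y)/2


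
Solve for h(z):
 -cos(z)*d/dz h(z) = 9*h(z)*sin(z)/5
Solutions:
 h(z) = C1*cos(z)^(9/5)


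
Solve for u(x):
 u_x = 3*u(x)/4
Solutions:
 u(x) = C1*exp(3*x/4)


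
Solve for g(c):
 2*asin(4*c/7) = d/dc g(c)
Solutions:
 g(c) = C1 + 2*c*asin(4*c/7) + sqrt(49 - 16*c^2)/2


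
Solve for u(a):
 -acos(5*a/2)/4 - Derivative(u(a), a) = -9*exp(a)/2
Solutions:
 u(a) = C1 - a*acos(5*a/2)/4 + sqrt(4 - 25*a^2)/20 + 9*exp(a)/2


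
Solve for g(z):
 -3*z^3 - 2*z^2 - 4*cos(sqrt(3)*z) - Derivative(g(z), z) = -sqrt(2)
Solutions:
 g(z) = C1 - 3*z^4/4 - 2*z^3/3 + sqrt(2)*z - 4*sqrt(3)*sin(sqrt(3)*z)/3


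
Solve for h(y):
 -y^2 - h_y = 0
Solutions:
 h(y) = C1 - y^3/3


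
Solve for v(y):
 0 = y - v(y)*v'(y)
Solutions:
 v(y) = -sqrt(C1 + y^2)
 v(y) = sqrt(C1 + y^2)


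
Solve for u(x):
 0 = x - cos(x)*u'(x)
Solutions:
 u(x) = C1 + Integral(x/cos(x), x)


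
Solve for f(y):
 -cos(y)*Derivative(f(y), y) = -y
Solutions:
 f(y) = C1 + Integral(y/cos(y), y)


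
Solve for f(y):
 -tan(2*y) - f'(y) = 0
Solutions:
 f(y) = C1 + log(cos(2*y))/2


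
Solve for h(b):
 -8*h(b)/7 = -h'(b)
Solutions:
 h(b) = C1*exp(8*b/7)


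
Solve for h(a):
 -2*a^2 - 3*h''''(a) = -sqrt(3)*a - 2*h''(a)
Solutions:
 h(a) = C1 + C2*a + C3*exp(-sqrt(6)*a/3) + C4*exp(sqrt(6)*a/3) + a^4/12 - sqrt(3)*a^3/12 + 3*a^2/2


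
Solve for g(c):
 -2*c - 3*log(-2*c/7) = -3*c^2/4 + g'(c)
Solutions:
 g(c) = C1 + c^3/4 - c^2 - 3*c*log(-c) + 3*c*(-log(2) + 1 + log(7))


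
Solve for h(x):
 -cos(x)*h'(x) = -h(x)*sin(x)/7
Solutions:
 h(x) = C1/cos(x)^(1/7)


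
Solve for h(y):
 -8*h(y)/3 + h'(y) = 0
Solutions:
 h(y) = C1*exp(8*y/3)


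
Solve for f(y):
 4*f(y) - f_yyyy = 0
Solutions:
 f(y) = C1*exp(-sqrt(2)*y) + C2*exp(sqrt(2)*y) + C3*sin(sqrt(2)*y) + C4*cos(sqrt(2)*y)


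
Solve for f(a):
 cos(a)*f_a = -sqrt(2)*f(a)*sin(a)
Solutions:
 f(a) = C1*cos(a)^(sqrt(2))


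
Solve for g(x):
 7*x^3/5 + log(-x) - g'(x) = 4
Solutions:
 g(x) = C1 + 7*x^4/20 + x*log(-x) - 5*x


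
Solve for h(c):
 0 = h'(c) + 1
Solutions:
 h(c) = C1 - c


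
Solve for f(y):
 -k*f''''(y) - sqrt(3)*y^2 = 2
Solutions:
 f(y) = C1 + C2*y + C3*y^2 + C4*y^3 - sqrt(3)*y^6/(360*k) - y^4/(12*k)


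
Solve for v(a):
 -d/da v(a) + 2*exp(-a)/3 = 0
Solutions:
 v(a) = C1 - 2*exp(-a)/3


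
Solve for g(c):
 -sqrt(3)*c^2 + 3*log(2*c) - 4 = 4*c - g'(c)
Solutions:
 g(c) = C1 + sqrt(3)*c^3/3 + 2*c^2 - 3*c*log(c) - c*log(8) + 7*c


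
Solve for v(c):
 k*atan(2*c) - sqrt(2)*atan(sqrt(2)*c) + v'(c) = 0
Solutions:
 v(c) = C1 - k*(c*atan(2*c) - log(4*c^2 + 1)/4) + sqrt(2)*(c*atan(sqrt(2)*c) - sqrt(2)*log(2*c^2 + 1)/4)


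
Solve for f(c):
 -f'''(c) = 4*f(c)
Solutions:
 f(c) = C3*exp(-2^(2/3)*c) + (C1*sin(2^(2/3)*sqrt(3)*c/2) + C2*cos(2^(2/3)*sqrt(3)*c/2))*exp(2^(2/3)*c/2)


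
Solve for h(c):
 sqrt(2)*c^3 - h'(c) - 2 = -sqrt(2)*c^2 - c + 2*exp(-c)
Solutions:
 h(c) = C1 + sqrt(2)*c^4/4 + sqrt(2)*c^3/3 + c^2/2 - 2*c + 2*exp(-c)


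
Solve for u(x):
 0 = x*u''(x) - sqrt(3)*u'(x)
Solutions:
 u(x) = C1 + C2*x^(1 + sqrt(3))


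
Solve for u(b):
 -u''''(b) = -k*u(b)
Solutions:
 u(b) = C1*exp(-b*k^(1/4)) + C2*exp(b*k^(1/4)) + C3*exp(-I*b*k^(1/4)) + C4*exp(I*b*k^(1/4))


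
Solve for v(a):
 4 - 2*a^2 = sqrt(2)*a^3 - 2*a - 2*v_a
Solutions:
 v(a) = C1 + sqrt(2)*a^4/8 + a^3/3 - a^2/2 - 2*a


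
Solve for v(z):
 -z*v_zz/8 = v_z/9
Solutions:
 v(z) = C1 + C2*z^(1/9)


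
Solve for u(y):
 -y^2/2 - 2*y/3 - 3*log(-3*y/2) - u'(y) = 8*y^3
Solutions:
 u(y) = C1 - 2*y^4 - y^3/6 - y^2/3 - 3*y*log(-y) + 3*y*(-log(3) + log(2) + 1)


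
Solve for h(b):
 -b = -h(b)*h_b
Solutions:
 h(b) = -sqrt(C1 + b^2)
 h(b) = sqrt(C1 + b^2)


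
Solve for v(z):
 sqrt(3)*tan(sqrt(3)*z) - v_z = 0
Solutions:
 v(z) = C1 - log(cos(sqrt(3)*z))


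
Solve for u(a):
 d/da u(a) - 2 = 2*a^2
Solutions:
 u(a) = C1 + 2*a^3/3 + 2*a


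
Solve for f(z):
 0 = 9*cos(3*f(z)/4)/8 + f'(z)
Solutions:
 9*z/8 - 2*log(sin(3*f(z)/4) - 1)/3 + 2*log(sin(3*f(z)/4) + 1)/3 = C1


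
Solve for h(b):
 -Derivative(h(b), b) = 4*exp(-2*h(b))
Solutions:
 h(b) = log(-sqrt(C1 - 8*b))
 h(b) = log(C1 - 8*b)/2


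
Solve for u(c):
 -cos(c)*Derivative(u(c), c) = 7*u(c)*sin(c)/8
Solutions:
 u(c) = C1*cos(c)^(7/8)


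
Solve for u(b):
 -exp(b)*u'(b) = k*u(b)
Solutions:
 u(b) = C1*exp(k*exp(-b))


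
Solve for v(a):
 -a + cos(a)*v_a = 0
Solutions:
 v(a) = C1 + Integral(a/cos(a), a)


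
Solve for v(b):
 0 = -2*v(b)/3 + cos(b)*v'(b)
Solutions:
 v(b) = C1*(sin(b) + 1)^(1/3)/(sin(b) - 1)^(1/3)


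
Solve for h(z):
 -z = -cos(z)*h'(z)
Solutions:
 h(z) = C1 + Integral(z/cos(z), z)


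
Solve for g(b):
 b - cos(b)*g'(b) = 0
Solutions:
 g(b) = C1 + Integral(b/cos(b), b)


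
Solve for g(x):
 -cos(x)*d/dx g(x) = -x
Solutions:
 g(x) = C1 + Integral(x/cos(x), x)


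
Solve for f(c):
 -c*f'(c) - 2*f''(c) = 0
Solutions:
 f(c) = C1 + C2*erf(c/2)


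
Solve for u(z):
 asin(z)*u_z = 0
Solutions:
 u(z) = C1


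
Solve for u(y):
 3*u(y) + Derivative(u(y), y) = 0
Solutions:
 u(y) = C1*exp(-3*y)


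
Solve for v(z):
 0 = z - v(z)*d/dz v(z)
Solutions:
 v(z) = -sqrt(C1 + z^2)
 v(z) = sqrt(C1 + z^2)


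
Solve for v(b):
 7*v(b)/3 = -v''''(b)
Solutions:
 v(b) = (C1*sin(sqrt(2)*3^(3/4)*7^(1/4)*b/6) + C2*cos(sqrt(2)*3^(3/4)*7^(1/4)*b/6))*exp(-sqrt(2)*3^(3/4)*7^(1/4)*b/6) + (C3*sin(sqrt(2)*3^(3/4)*7^(1/4)*b/6) + C4*cos(sqrt(2)*3^(3/4)*7^(1/4)*b/6))*exp(sqrt(2)*3^(3/4)*7^(1/4)*b/6)


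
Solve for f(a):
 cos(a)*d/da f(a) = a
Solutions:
 f(a) = C1 + Integral(a/cos(a), a)


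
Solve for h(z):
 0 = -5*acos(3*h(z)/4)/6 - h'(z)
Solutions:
 Integral(1/acos(3*_y/4), (_y, h(z))) = C1 - 5*z/6


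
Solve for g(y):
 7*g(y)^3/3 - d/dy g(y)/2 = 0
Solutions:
 g(y) = -sqrt(6)*sqrt(-1/(C1 + 14*y))/2
 g(y) = sqrt(6)*sqrt(-1/(C1 + 14*y))/2


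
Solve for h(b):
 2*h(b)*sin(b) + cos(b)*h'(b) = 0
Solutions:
 h(b) = C1*cos(b)^2


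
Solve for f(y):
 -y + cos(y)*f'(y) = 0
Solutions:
 f(y) = C1 + Integral(y/cos(y), y)


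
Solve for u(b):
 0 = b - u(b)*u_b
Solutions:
 u(b) = -sqrt(C1 + b^2)
 u(b) = sqrt(C1 + b^2)


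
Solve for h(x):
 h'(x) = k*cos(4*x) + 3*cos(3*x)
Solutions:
 h(x) = C1 + k*sin(4*x)/4 + sin(3*x)


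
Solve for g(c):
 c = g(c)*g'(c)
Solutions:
 g(c) = -sqrt(C1 + c^2)
 g(c) = sqrt(C1 + c^2)


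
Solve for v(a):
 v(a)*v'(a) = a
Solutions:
 v(a) = -sqrt(C1 + a^2)
 v(a) = sqrt(C1 + a^2)


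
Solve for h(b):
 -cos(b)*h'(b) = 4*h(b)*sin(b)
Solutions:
 h(b) = C1*cos(b)^4


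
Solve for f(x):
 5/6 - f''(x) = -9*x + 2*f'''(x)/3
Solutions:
 f(x) = C1 + C2*x + C3*exp(-3*x/2) + 3*x^3/2 - 31*x^2/12


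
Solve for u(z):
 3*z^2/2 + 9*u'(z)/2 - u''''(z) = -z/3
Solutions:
 u(z) = C1 + C4*exp(6^(2/3)*z/2) - z^3/9 - z^2/27 + (C2*sin(3*2^(2/3)*3^(1/6)*z/4) + C3*cos(3*2^(2/3)*3^(1/6)*z/4))*exp(-6^(2/3)*z/4)


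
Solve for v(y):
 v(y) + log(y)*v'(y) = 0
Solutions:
 v(y) = C1*exp(-li(y))


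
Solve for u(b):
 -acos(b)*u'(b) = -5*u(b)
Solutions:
 u(b) = C1*exp(5*Integral(1/acos(b), b))


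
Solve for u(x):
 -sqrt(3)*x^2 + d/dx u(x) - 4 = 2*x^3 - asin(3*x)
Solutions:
 u(x) = C1 + x^4/2 + sqrt(3)*x^3/3 - x*asin(3*x) + 4*x - sqrt(1 - 9*x^2)/3


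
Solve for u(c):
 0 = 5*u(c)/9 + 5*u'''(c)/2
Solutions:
 u(c) = C3*exp(-6^(1/3)*c/3) + (C1*sin(2^(1/3)*3^(5/6)*c/6) + C2*cos(2^(1/3)*3^(5/6)*c/6))*exp(6^(1/3)*c/6)


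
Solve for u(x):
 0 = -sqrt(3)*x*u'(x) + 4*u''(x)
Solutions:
 u(x) = C1 + C2*erfi(sqrt(2)*3^(1/4)*x/4)


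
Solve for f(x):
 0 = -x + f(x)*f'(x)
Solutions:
 f(x) = -sqrt(C1 + x^2)
 f(x) = sqrt(C1 + x^2)


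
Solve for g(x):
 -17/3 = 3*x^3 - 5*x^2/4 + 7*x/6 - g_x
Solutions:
 g(x) = C1 + 3*x^4/4 - 5*x^3/12 + 7*x^2/12 + 17*x/3


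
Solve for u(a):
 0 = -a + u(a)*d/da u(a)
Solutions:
 u(a) = -sqrt(C1 + a^2)
 u(a) = sqrt(C1 + a^2)


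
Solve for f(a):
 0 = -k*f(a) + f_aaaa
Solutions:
 f(a) = C1*exp(-a*k^(1/4)) + C2*exp(a*k^(1/4)) + C3*exp(-I*a*k^(1/4)) + C4*exp(I*a*k^(1/4))


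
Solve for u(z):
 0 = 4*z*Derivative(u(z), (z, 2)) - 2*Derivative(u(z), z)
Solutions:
 u(z) = C1 + C2*z^(3/2)


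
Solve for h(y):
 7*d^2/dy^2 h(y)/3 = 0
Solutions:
 h(y) = C1 + C2*y


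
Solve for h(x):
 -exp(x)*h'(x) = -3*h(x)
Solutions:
 h(x) = C1*exp(-3*exp(-x))


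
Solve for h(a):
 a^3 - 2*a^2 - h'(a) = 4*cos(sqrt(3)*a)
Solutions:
 h(a) = C1 + a^4/4 - 2*a^3/3 - 4*sqrt(3)*sin(sqrt(3)*a)/3
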